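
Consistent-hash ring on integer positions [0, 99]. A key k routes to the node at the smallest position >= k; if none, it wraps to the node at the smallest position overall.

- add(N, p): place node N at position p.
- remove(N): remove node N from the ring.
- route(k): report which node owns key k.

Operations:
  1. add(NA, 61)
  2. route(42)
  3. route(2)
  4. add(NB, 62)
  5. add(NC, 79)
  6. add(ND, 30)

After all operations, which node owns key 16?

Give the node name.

Answer: ND

Derivation:
Op 1: add NA@61 -> ring=[61:NA]
Op 2: route key 42: smallest pos >= 42 is 61 -> NA
Op 3: route key 2: smallest pos >= 2 is 61 -> NA
Op 4: add NB@62 -> ring=[61:NA,62:NB]
Op 5: add NC@79 -> ring=[61:NA,62:NB,79:NC]
Op 6: add ND@30 -> ring=[30:ND,61:NA,62:NB,79:NC]
Final route key 16: smallest pos >= 16 is 30 -> ND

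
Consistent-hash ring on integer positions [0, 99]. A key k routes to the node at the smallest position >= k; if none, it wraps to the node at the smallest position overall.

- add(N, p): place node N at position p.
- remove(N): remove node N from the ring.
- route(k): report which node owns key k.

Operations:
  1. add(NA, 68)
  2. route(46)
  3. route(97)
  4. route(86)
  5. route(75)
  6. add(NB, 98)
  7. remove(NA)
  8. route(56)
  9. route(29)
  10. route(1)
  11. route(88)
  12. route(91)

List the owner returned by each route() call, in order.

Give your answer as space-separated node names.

Answer: NA NA NA NA NB NB NB NB NB

Derivation:
Op 1: add NA@68 -> ring=[68:NA]
Op 2: route key 46: smallest pos >= 46 is 68 -> NA
Op 3: route key 97: none >= 97, wrap to smallest pos 68 -> NA
Op 4: route key 86: none >= 86, wrap to smallest pos 68 -> NA
Op 5: route key 75: none >= 75, wrap to smallest pos 68 -> NA
Op 6: add NB@98 -> ring=[68:NA,98:NB]
Op 7: remove NA -> ring=[98:NB]
Op 8: route key 56: smallest pos >= 56 is 98 -> NB
Op 9: route key 29: smallest pos >= 29 is 98 -> NB
Op 10: route key 1: smallest pos >= 1 is 98 -> NB
Op 11: route key 88: smallest pos >= 88 is 98 -> NB
Op 12: route key 91: smallest pos >= 91 is 98 -> NB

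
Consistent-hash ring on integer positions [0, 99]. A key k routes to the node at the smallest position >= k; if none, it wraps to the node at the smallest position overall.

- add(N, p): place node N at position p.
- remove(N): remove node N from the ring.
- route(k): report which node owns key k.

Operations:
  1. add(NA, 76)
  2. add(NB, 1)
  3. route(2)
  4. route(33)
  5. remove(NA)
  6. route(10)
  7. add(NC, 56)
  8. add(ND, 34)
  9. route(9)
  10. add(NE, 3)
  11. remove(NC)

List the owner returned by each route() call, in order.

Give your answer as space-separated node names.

Op 1: add NA@76 -> ring=[76:NA]
Op 2: add NB@1 -> ring=[1:NB,76:NA]
Op 3: route key 2: smallest pos >= 2 is 76 -> NA
Op 4: route key 33: smallest pos >= 33 is 76 -> NA
Op 5: remove NA -> ring=[1:NB]
Op 6: route key 10: none >= 10, wrap to smallest pos 1 -> NB
Op 7: add NC@56 -> ring=[1:NB,56:NC]
Op 8: add ND@34 -> ring=[1:NB,34:ND,56:NC]
Op 9: route key 9: smallest pos >= 9 is 34 -> ND
Op 10: add NE@3 -> ring=[1:NB,3:NE,34:ND,56:NC]
Op 11: remove NC -> ring=[1:NB,3:NE,34:ND]

Answer: NA NA NB ND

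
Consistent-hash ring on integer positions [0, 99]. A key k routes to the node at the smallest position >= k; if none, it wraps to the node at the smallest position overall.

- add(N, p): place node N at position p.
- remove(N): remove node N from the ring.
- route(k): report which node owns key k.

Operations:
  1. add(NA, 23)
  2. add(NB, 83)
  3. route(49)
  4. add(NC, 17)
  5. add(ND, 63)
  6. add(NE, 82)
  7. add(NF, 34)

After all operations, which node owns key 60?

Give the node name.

Op 1: add NA@23 -> ring=[23:NA]
Op 2: add NB@83 -> ring=[23:NA,83:NB]
Op 3: route key 49: smallest pos >= 49 is 83 -> NB
Op 4: add NC@17 -> ring=[17:NC,23:NA,83:NB]
Op 5: add ND@63 -> ring=[17:NC,23:NA,63:ND,83:NB]
Op 6: add NE@82 -> ring=[17:NC,23:NA,63:ND,82:NE,83:NB]
Op 7: add NF@34 -> ring=[17:NC,23:NA,34:NF,63:ND,82:NE,83:NB]
Final route key 60: smallest pos >= 60 is 63 -> ND

Answer: ND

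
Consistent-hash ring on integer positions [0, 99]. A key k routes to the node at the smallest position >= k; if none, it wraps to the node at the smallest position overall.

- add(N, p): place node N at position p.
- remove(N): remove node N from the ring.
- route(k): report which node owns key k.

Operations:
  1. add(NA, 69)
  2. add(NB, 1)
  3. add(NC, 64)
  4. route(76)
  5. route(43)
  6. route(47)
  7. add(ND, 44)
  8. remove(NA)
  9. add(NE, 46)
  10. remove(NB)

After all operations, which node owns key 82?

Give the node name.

Op 1: add NA@69 -> ring=[69:NA]
Op 2: add NB@1 -> ring=[1:NB,69:NA]
Op 3: add NC@64 -> ring=[1:NB,64:NC,69:NA]
Op 4: route key 76: none >= 76, wrap to smallest pos 1 -> NB
Op 5: route key 43: smallest pos >= 43 is 64 -> NC
Op 6: route key 47: smallest pos >= 47 is 64 -> NC
Op 7: add ND@44 -> ring=[1:NB,44:ND,64:NC,69:NA]
Op 8: remove NA -> ring=[1:NB,44:ND,64:NC]
Op 9: add NE@46 -> ring=[1:NB,44:ND,46:NE,64:NC]
Op 10: remove NB -> ring=[44:ND,46:NE,64:NC]
Final route key 82: none >= 82, wrap to smallest pos 44 -> ND

Answer: ND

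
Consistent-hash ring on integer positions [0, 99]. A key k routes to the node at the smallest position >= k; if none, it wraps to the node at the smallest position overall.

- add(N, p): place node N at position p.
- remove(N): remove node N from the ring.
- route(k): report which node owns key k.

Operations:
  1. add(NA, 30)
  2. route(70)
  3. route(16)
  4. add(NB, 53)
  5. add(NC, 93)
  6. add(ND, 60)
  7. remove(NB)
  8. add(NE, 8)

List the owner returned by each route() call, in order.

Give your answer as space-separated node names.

Answer: NA NA

Derivation:
Op 1: add NA@30 -> ring=[30:NA]
Op 2: route key 70: none >= 70, wrap to smallest pos 30 -> NA
Op 3: route key 16: smallest pos >= 16 is 30 -> NA
Op 4: add NB@53 -> ring=[30:NA,53:NB]
Op 5: add NC@93 -> ring=[30:NA,53:NB,93:NC]
Op 6: add ND@60 -> ring=[30:NA,53:NB,60:ND,93:NC]
Op 7: remove NB -> ring=[30:NA,60:ND,93:NC]
Op 8: add NE@8 -> ring=[8:NE,30:NA,60:ND,93:NC]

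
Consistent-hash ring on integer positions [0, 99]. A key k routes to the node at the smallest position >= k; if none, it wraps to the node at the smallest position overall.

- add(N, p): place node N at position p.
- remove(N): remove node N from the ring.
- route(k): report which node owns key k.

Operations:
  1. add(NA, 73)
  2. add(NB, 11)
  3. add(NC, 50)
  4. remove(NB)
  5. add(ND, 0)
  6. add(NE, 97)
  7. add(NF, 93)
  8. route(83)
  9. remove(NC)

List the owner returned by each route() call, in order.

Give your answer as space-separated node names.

Answer: NF

Derivation:
Op 1: add NA@73 -> ring=[73:NA]
Op 2: add NB@11 -> ring=[11:NB,73:NA]
Op 3: add NC@50 -> ring=[11:NB,50:NC,73:NA]
Op 4: remove NB -> ring=[50:NC,73:NA]
Op 5: add ND@0 -> ring=[0:ND,50:NC,73:NA]
Op 6: add NE@97 -> ring=[0:ND,50:NC,73:NA,97:NE]
Op 7: add NF@93 -> ring=[0:ND,50:NC,73:NA,93:NF,97:NE]
Op 8: route key 83: smallest pos >= 83 is 93 -> NF
Op 9: remove NC -> ring=[0:ND,73:NA,93:NF,97:NE]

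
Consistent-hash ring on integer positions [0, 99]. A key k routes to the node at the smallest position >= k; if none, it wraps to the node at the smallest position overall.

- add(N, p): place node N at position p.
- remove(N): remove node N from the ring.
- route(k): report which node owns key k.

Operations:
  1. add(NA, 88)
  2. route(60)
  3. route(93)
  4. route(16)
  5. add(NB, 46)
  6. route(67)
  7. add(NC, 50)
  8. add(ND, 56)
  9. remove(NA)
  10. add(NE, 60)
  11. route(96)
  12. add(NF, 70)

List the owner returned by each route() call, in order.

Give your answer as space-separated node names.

Op 1: add NA@88 -> ring=[88:NA]
Op 2: route key 60: smallest pos >= 60 is 88 -> NA
Op 3: route key 93: none >= 93, wrap to smallest pos 88 -> NA
Op 4: route key 16: smallest pos >= 16 is 88 -> NA
Op 5: add NB@46 -> ring=[46:NB,88:NA]
Op 6: route key 67: smallest pos >= 67 is 88 -> NA
Op 7: add NC@50 -> ring=[46:NB,50:NC,88:NA]
Op 8: add ND@56 -> ring=[46:NB,50:NC,56:ND,88:NA]
Op 9: remove NA -> ring=[46:NB,50:NC,56:ND]
Op 10: add NE@60 -> ring=[46:NB,50:NC,56:ND,60:NE]
Op 11: route key 96: none >= 96, wrap to smallest pos 46 -> NB
Op 12: add NF@70 -> ring=[46:NB,50:NC,56:ND,60:NE,70:NF]

Answer: NA NA NA NA NB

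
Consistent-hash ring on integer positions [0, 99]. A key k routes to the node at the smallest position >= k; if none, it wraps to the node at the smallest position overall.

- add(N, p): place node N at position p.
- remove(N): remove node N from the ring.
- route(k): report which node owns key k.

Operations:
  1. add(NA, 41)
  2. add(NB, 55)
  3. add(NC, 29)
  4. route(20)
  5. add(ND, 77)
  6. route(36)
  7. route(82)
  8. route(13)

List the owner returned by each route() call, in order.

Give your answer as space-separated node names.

Op 1: add NA@41 -> ring=[41:NA]
Op 2: add NB@55 -> ring=[41:NA,55:NB]
Op 3: add NC@29 -> ring=[29:NC,41:NA,55:NB]
Op 4: route key 20: smallest pos >= 20 is 29 -> NC
Op 5: add ND@77 -> ring=[29:NC,41:NA,55:NB,77:ND]
Op 6: route key 36: smallest pos >= 36 is 41 -> NA
Op 7: route key 82: none >= 82, wrap to smallest pos 29 -> NC
Op 8: route key 13: smallest pos >= 13 is 29 -> NC

Answer: NC NA NC NC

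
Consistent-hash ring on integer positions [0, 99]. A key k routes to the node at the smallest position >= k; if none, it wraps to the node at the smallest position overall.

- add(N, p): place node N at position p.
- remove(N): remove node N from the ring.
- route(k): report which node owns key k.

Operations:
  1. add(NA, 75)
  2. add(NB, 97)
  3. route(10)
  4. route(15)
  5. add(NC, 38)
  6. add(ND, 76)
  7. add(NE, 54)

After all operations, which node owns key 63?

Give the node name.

Answer: NA

Derivation:
Op 1: add NA@75 -> ring=[75:NA]
Op 2: add NB@97 -> ring=[75:NA,97:NB]
Op 3: route key 10: smallest pos >= 10 is 75 -> NA
Op 4: route key 15: smallest pos >= 15 is 75 -> NA
Op 5: add NC@38 -> ring=[38:NC,75:NA,97:NB]
Op 6: add ND@76 -> ring=[38:NC,75:NA,76:ND,97:NB]
Op 7: add NE@54 -> ring=[38:NC,54:NE,75:NA,76:ND,97:NB]
Final route key 63: smallest pos >= 63 is 75 -> NA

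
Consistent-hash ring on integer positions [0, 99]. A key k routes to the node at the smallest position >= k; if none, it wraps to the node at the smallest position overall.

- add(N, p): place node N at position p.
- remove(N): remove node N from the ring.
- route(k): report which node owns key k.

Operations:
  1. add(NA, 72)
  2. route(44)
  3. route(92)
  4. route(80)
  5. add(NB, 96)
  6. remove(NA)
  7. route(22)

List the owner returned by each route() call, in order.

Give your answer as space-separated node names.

Op 1: add NA@72 -> ring=[72:NA]
Op 2: route key 44: smallest pos >= 44 is 72 -> NA
Op 3: route key 92: none >= 92, wrap to smallest pos 72 -> NA
Op 4: route key 80: none >= 80, wrap to smallest pos 72 -> NA
Op 5: add NB@96 -> ring=[72:NA,96:NB]
Op 6: remove NA -> ring=[96:NB]
Op 7: route key 22: smallest pos >= 22 is 96 -> NB

Answer: NA NA NA NB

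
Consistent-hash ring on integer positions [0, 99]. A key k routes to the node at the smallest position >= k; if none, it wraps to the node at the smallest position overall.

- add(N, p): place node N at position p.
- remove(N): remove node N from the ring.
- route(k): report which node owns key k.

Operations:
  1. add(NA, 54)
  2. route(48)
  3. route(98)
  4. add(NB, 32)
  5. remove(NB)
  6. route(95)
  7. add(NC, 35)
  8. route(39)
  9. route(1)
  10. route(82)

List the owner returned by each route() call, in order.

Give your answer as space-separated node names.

Op 1: add NA@54 -> ring=[54:NA]
Op 2: route key 48: smallest pos >= 48 is 54 -> NA
Op 3: route key 98: none >= 98, wrap to smallest pos 54 -> NA
Op 4: add NB@32 -> ring=[32:NB,54:NA]
Op 5: remove NB -> ring=[54:NA]
Op 6: route key 95: none >= 95, wrap to smallest pos 54 -> NA
Op 7: add NC@35 -> ring=[35:NC,54:NA]
Op 8: route key 39: smallest pos >= 39 is 54 -> NA
Op 9: route key 1: smallest pos >= 1 is 35 -> NC
Op 10: route key 82: none >= 82, wrap to smallest pos 35 -> NC

Answer: NA NA NA NA NC NC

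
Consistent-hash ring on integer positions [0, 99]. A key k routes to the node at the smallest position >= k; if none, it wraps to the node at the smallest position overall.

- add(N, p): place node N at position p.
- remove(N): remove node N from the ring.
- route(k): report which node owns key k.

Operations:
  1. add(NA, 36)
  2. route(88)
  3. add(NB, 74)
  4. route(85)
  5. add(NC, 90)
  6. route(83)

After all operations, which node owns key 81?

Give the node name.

Op 1: add NA@36 -> ring=[36:NA]
Op 2: route key 88: none >= 88, wrap to smallest pos 36 -> NA
Op 3: add NB@74 -> ring=[36:NA,74:NB]
Op 4: route key 85: none >= 85, wrap to smallest pos 36 -> NA
Op 5: add NC@90 -> ring=[36:NA,74:NB,90:NC]
Op 6: route key 83: smallest pos >= 83 is 90 -> NC
Final route key 81: smallest pos >= 81 is 90 -> NC

Answer: NC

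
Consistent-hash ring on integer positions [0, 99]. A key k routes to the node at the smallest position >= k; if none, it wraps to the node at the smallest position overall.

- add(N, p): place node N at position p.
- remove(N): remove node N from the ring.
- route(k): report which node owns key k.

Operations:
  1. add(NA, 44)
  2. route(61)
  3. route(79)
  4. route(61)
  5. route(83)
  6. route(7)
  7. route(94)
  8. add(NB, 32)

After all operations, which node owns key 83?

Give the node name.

Answer: NB

Derivation:
Op 1: add NA@44 -> ring=[44:NA]
Op 2: route key 61: none >= 61, wrap to smallest pos 44 -> NA
Op 3: route key 79: none >= 79, wrap to smallest pos 44 -> NA
Op 4: route key 61: none >= 61, wrap to smallest pos 44 -> NA
Op 5: route key 83: none >= 83, wrap to smallest pos 44 -> NA
Op 6: route key 7: smallest pos >= 7 is 44 -> NA
Op 7: route key 94: none >= 94, wrap to smallest pos 44 -> NA
Op 8: add NB@32 -> ring=[32:NB,44:NA]
Final route key 83: none >= 83, wrap to smallest pos 32 -> NB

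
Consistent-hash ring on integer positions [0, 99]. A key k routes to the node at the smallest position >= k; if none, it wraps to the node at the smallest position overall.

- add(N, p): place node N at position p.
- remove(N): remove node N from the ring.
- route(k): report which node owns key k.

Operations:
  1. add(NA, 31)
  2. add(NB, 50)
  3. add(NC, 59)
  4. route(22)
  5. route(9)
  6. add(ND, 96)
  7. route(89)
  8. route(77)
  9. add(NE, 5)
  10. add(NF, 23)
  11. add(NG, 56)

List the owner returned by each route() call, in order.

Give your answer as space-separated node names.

Op 1: add NA@31 -> ring=[31:NA]
Op 2: add NB@50 -> ring=[31:NA,50:NB]
Op 3: add NC@59 -> ring=[31:NA,50:NB,59:NC]
Op 4: route key 22: smallest pos >= 22 is 31 -> NA
Op 5: route key 9: smallest pos >= 9 is 31 -> NA
Op 6: add ND@96 -> ring=[31:NA,50:NB,59:NC,96:ND]
Op 7: route key 89: smallest pos >= 89 is 96 -> ND
Op 8: route key 77: smallest pos >= 77 is 96 -> ND
Op 9: add NE@5 -> ring=[5:NE,31:NA,50:NB,59:NC,96:ND]
Op 10: add NF@23 -> ring=[5:NE,23:NF,31:NA,50:NB,59:NC,96:ND]
Op 11: add NG@56 -> ring=[5:NE,23:NF,31:NA,50:NB,56:NG,59:NC,96:ND]

Answer: NA NA ND ND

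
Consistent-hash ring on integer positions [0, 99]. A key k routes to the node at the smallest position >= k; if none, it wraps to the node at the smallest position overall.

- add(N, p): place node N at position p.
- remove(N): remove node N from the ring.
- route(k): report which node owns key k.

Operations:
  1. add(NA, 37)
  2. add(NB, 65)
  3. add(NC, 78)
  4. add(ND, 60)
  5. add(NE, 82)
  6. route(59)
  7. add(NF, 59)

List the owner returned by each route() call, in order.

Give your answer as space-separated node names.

Answer: ND

Derivation:
Op 1: add NA@37 -> ring=[37:NA]
Op 2: add NB@65 -> ring=[37:NA,65:NB]
Op 3: add NC@78 -> ring=[37:NA,65:NB,78:NC]
Op 4: add ND@60 -> ring=[37:NA,60:ND,65:NB,78:NC]
Op 5: add NE@82 -> ring=[37:NA,60:ND,65:NB,78:NC,82:NE]
Op 6: route key 59: smallest pos >= 59 is 60 -> ND
Op 7: add NF@59 -> ring=[37:NA,59:NF,60:ND,65:NB,78:NC,82:NE]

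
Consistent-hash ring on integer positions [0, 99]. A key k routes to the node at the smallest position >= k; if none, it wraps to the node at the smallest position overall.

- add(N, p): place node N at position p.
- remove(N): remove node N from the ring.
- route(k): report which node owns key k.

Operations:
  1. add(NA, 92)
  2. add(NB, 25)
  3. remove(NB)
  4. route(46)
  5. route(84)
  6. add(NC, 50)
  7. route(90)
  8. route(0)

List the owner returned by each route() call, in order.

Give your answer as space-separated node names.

Op 1: add NA@92 -> ring=[92:NA]
Op 2: add NB@25 -> ring=[25:NB,92:NA]
Op 3: remove NB -> ring=[92:NA]
Op 4: route key 46: smallest pos >= 46 is 92 -> NA
Op 5: route key 84: smallest pos >= 84 is 92 -> NA
Op 6: add NC@50 -> ring=[50:NC,92:NA]
Op 7: route key 90: smallest pos >= 90 is 92 -> NA
Op 8: route key 0: smallest pos >= 0 is 50 -> NC

Answer: NA NA NA NC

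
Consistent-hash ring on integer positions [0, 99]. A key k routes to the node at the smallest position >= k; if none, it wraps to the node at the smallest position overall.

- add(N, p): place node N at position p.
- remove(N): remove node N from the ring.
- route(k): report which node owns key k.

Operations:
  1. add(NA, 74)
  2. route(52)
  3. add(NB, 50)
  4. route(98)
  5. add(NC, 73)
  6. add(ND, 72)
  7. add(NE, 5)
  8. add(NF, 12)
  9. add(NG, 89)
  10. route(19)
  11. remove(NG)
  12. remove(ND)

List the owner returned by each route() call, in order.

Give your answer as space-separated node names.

Answer: NA NB NB

Derivation:
Op 1: add NA@74 -> ring=[74:NA]
Op 2: route key 52: smallest pos >= 52 is 74 -> NA
Op 3: add NB@50 -> ring=[50:NB,74:NA]
Op 4: route key 98: none >= 98, wrap to smallest pos 50 -> NB
Op 5: add NC@73 -> ring=[50:NB,73:NC,74:NA]
Op 6: add ND@72 -> ring=[50:NB,72:ND,73:NC,74:NA]
Op 7: add NE@5 -> ring=[5:NE,50:NB,72:ND,73:NC,74:NA]
Op 8: add NF@12 -> ring=[5:NE,12:NF,50:NB,72:ND,73:NC,74:NA]
Op 9: add NG@89 -> ring=[5:NE,12:NF,50:NB,72:ND,73:NC,74:NA,89:NG]
Op 10: route key 19: smallest pos >= 19 is 50 -> NB
Op 11: remove NG -> ring=[5:NE,12:NF,50:NB,72:ND,73:NC,74:NA]
Op 12: remove ND -> ring=[5:NE,12:NF,50:NB,73:NC,74:NA]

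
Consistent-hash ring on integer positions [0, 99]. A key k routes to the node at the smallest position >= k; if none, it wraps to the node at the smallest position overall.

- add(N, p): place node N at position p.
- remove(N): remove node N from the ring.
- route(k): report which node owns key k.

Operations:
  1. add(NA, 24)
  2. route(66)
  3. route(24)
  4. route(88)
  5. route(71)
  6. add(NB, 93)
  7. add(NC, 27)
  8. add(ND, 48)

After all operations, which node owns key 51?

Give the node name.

Op 1: add NA@24 -> ring=[24:NA]
Op 2: route key 66: none >= 66, wrap to smallest pos 24 -> NA
Op 3: route key 24: smallest pos >= 24 is 24 -> NA
Op 4: route key 88: none >= 88, wrap to smallest pos 24 -> NA
Op 5: route key 71: none >= 71, wrap to smallest pos 24 -> NA
Op 6: add NB@93 -> ring=[24:NA,93:NB]
Op 7: add NC@27 -> ring=[24:NA,27:NC,93:NB]
Op 8: add ND@48 -> ring=[24:NA,27:NC,48:ND,93:NB]
Final route key 51: smallest pos >= 51 is 93 -> NB

Answer: NB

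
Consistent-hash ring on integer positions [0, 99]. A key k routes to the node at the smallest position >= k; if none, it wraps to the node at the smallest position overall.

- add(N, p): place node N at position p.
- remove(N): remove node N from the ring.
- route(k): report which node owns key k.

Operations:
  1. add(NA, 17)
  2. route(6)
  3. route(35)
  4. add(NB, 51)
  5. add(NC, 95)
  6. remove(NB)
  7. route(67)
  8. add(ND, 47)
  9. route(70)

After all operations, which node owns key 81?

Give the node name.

Op 1: add NA@17 -> ring=[17:NA]
Op 2: route key 6: smallest pos >= 6 is 17 -> NA
Op 3: route key 35: none >= 35, wrap to smallest pos 17 -> NA
Op 4: add NB@51 -> ring=[17:NA,51:NB]
Op 5: add NC@95 -> ring=[17:NA,51:NB,95:NC]
Op 6: remove NB -> ring=[17:NA,95:NC]
Op 7: route key 67: smallest pos >= 67 is 95 -> NC
Op 8: add ND@47 -> ring=[17:NA,47:ND,95:NC]
Op 9: route key 70: smallest pos >= 70 is 95 -> NC
Final route key 81: smallest pos >= 81 is 95 -> NC

Answer: NC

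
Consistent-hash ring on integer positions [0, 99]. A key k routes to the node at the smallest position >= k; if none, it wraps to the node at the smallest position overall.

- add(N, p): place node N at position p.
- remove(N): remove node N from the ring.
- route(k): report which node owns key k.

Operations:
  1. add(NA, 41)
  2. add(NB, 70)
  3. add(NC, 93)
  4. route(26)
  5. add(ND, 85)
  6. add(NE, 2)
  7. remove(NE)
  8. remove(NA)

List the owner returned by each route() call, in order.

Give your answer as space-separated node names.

Op 1: add NA@41 -> ring=[41:NA]
Op 2: add NB@70 -> ring=[41:NA,70:NB]
Op 3: add NC@93 -> ring=[41:NA,70:NB,93:NC]
Op 4: route key 26: smallest pos >= 26 is 41 -> NA
Op 5: add ND@85 -> ring=[41:NA,70:NB,85:ND,93:NC]
Op 6: add NE@2 -> ring=[2:NE,41:NA,70:NB,85:ND,93:NC]
Op 7: remove NE -> ring=[41:NA,70:NB,85:ND,93:NC]
Op 8: remove NA -> ring=[70:NB,85:ND,93:NC]

Answer: NA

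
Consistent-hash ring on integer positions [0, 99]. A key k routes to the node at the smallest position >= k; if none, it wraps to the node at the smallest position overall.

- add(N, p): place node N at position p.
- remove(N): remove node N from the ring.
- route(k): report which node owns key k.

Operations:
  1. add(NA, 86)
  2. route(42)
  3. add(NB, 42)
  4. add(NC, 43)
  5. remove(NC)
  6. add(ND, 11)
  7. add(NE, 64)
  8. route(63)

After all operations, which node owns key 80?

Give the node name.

Op 1: add NA@86 -> ring=[86:NA]
Op 2: route key 42: smallest pos >= 42 is 86 -> NA
Op 3: add NB@42 -> ring=[42:NB,86:NA]
Op 4: add NC@43 -> ring=[42:NB,43:NC,86:NA]
Op 5: remove NC -> ring=[42:NB,86:NA]
Op 6: add ND@11 -> ring=[11:ND,42:NB,86:NA]
Op 7: add NE@64 -> ring=[11:ND,42:NB,64:NE,86:NA]
Op 8: route key 63: smallest pos >= 63 is 64 -> NE
Final route key 80: smallest pos >= 80 is 86 -> NA

Answer: NA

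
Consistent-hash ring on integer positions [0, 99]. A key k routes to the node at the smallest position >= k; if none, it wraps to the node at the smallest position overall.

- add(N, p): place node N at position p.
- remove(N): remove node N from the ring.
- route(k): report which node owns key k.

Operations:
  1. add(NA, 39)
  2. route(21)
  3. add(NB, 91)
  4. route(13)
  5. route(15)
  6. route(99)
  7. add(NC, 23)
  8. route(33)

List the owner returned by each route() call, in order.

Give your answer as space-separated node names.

Op 1: add NA@39 -> ring=[39:NA]
Op 2: route key 21: smallest pos >= 21 is 39 -> NA
Op 3: add NB@91 -> ring=[39:NA,91:NB]
Op 4: route key 13: smallest pos >= 13 is 39 -> NA
Op 5: route key 15: smallest pos >= 15 is 39 -> NA
Op 6: route key 99: none >= 99, wrap to smallest pos 39 -> NA
Op 7: add NC@23 -> ring=[23:NC,39:NA,91:NB]
Op 8: route key 33: smallest pos >= 33 is 39 -> NA

Answer: NA NA NA NA NA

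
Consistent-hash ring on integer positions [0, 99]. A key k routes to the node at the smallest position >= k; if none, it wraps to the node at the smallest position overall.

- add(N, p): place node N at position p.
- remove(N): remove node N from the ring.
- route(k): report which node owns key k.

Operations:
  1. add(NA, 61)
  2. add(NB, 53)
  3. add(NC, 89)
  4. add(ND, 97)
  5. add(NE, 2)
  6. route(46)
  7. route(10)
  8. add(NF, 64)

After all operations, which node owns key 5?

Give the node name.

Op 1: add NA@61 -> ring=[61:NA]
Op 2: add NB@53 -> ring=[53:NB,61:NA]
Op 3: add NC@89 -> ring=[53:NB,61:NA,89:NC]
Op 4: add ND@97 -> ring=[53:NB,61:NA,89:NC,97:ND]
Op 5: add NE@2 -> ring=[2:NE,53:NB,61:NA,89:NC,97:ND]
Op 6: route key 46: smallest pos >= 46 is 53 -> NB
Op 7: route key 10: smallest pos >= 10 is 53 -> NB
Op 8: add NF@64 -> ring=[2:NE,53:NB,61:NA,64:NF,89:NC,97:ND]
Final route key 5: smallest pos >= 5 is 53 -> NB

Answer: NB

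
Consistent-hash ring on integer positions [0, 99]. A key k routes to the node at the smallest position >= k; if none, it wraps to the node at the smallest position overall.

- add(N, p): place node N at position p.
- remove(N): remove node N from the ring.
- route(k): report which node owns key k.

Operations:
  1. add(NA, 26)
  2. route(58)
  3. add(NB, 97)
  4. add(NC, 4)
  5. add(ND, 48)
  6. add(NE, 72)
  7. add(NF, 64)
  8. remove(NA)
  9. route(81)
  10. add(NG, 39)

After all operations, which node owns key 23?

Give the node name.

Answer: NG

Derivation:
Op 1: add NA@26 -> ring=[26:NA]
Op 2: route key 58: none >= 58, wrap to smallest pos 26 -> NA
Op 3: add NB@97 -> ring=[26:NA,97:NB]
Op 4: add NC@4 -> ring=[4:NC,26:NA,97:NB]
Op 5: add ND@48 -> ring=[4:NC,26:NA,48:ND,97:NB]
Op 6: add NE@72 -> ring=[4:NC,26:NA,48:ND,72:NE,97:NB]
Op 7: add NF@64 -> ring=[4:NC,26:NA,48:ND,64:NF,72:NE,97:NB]
Op 8: remove NA -> ring=[4:NC,48:ND,64:NF,72:NE,97:NB]
Op 9: route key 81: smallest pos >= 81 is 97 -> NB
Op 10: add NG@39 -> ring=[4:NC,39:NG,48:ND,64:NF,72:NE,97:NB]
Final route key 23: smallest pos >= 23 is 39 -> NG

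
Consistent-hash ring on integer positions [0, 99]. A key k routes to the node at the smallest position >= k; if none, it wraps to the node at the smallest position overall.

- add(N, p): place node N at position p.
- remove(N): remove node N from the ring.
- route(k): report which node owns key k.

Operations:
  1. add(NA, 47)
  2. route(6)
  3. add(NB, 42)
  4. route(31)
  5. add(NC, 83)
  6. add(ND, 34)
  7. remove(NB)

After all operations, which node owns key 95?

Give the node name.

Answer: ND

Derivation:
Op 1: add NA@47 -> ring=[47:NA]
Op 2: route key 6: smallest pos >= 6 is 47 -> NA
Op 3: add NB@42 -> ring=[42:NB,47:NA]
Op 4: route key 31: smallest pos >= 31 is 42 -> NB
Op 5: add NC@83 -> ring=[42:NB,47:NA,83:NC]
Op 6: add ND@34 -> ring=[34:ND,42:NB,47:NA,83:NC]
Op 7: remove NB -> ring=[34:ND,47:NA,83:NC]
Final route key 95: none >= 95, wrap to smallest pos 34 -> ND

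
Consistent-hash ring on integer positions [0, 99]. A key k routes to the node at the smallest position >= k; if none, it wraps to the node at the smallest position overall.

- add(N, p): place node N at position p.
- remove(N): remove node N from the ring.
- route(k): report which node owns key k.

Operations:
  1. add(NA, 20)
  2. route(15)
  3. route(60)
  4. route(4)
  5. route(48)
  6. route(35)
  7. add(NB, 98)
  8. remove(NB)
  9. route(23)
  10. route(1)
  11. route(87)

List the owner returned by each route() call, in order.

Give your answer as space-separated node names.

Answer: NA NA NA NA NA NA NA NA

Derivation:
Op 1: add NA@20 -> ring=[20:NA]
Op 2: route key 15: smallest pos >= 15 is 20 -> NA
Op 3: route key 60: none >= 60, wrap to smallest pos 20 -> NA
Op 4: route key 4: smallest pos >= 4 is 20 -> NA
Op 5: route key 48: none >= 48, wrap to smallest pos 20 -> NA
Op 6: route key 35: none >= 35, wrap to smallest pos 20 -> NA
Op 7: add NB@98 -> ring=[20:NA,98:NB]
Op 8: remove NB -> ring=[20:NA]
Op 9: route key 23: none >= 23, wrap to smallest pos 20 -> NA
Op 10: route key 1: smallest pos >= 1 is 20 -> NA
Op 11: route key 87: none >= 87, wrap to smallest pos 20 -> NA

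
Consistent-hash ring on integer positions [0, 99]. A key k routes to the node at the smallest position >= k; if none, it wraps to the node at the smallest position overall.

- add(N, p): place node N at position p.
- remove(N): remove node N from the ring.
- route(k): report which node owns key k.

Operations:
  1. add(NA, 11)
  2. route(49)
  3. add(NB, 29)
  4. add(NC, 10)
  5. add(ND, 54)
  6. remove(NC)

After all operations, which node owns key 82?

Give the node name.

Op 1: add NA@11 -> ring=[11:NA]
Op 2: route key 49: none >= 49, wrap to smallest pos 11 -> NA
Op 3: add NB@29 -> ring=[11:NA,29:NB]
Op 4: add NC@10 -> ring=[10:NC,11:NA,29:NB]
Op 5: add ND@54 -> ring=[10:NC,11:NA,29:NB,54:ND]
Op 6: remove NC -> ring=[11:NA,29:NB,54:ND]
Final route key 82: none >= 82, wrap to smallest pos 11 -> NA

Answer: NA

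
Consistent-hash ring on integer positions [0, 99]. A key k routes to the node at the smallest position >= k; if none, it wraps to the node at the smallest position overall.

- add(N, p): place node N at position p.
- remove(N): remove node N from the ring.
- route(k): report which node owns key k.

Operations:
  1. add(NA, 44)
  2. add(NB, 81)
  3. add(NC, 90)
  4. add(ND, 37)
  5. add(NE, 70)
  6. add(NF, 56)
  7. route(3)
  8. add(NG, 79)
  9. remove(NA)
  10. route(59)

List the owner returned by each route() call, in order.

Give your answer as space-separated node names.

Answer: ND NE

Derivation:
Op 1: add NA@44 -> ring=[44:NA]
Op 2: add NB@81 -> ring=[44:NA,81:NB]
Op 3: add NC@90 -> ring=[44:NA,81:NB,90:NC]
Op 4: add ND@37 -> ring=[37:ND,44:NA,81:NB,90:NC]
Op 5: add NE@70 -> ring=[37:ND,44:NA,70:NE,81:NB,90:NC]
Op 6: add NF@56 -> ring=[37:ND,44:NA,56:NF,70:NE,81:NB,90:NC]
Op 7: route key 3: smallest pos >= 3 is 37 -> ND
Op 8: add NG@79 -> ring=[37:ND,44:NA,56:NF,70:NE,79:NG,81:NB,90:NC]
Op 9: remove NA -> ring=[37:ND,56:NF,70:NE,79:NG,81:NB,90:NC]
Op 10: route key 59: smallest pos >= 59 is 70 -> NE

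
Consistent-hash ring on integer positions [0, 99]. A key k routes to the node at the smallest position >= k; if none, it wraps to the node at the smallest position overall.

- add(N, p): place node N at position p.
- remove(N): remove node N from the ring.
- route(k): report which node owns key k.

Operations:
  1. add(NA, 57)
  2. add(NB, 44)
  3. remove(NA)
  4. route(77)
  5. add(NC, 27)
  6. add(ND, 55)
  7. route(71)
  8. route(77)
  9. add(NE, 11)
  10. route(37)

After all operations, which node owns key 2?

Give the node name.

Answer: NE

Derivation:
Op 1: add NA@57 -> ring=[57:NA]
Op 2: add NB@44 -> ring=[44:NB,57:NA]
Op 3: remove NA -> ring=[44:NB]
Op 4: route key 77: none >= 77, wrap to smallest pos 44 -> NB
Op 5: add NC@27 -> ring=[27:NC,44:NB]
Op 6: add ND@55 -> ring=[27:NC,44:NB,55:ND]
Op 7: route key 71: none >= 71, wrap to smallest pos 27 -> NC
Op 8: route key 77: none >= 77, wrap to smallest pos 27 -> NC
Op 9: add NE@11 -> ring=[11:NE,27:NC,44:NB,55:ND]
Op 10: route key 37: smallest pos >= 37 is 44 -> NB
Final route key 2: smallest pos >= 2 is 11 -> NE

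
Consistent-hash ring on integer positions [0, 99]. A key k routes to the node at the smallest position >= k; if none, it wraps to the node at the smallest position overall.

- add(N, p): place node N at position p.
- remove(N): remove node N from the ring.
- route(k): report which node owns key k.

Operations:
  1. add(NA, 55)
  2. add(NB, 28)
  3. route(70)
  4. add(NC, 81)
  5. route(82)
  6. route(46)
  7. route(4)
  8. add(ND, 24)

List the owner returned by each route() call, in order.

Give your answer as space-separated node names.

Answer: NB NB NA NB

Derivation:
Op 1: add NA@55 -> ring=[55:NA]
Op 2: add NB@28 -> ring=[28:NB,55:NA]
Op 3: route key 70: none >= 70, wrap to smallest pos 28 -> NB
Op 4: add NC@81 -> ring=[28:NB,55:NA,81:NC]
Op 5: route key 82: none >= 82, wrap to smallest pos 28 -> NB
Op 6: route key 46: smallest pos >= 46 is 55 -> NA
Op 7: route key 4: smallest pos >= 4 is 28 -> NB
Op 8: add ND@24 -> ring=[24:ND,28:NB,55:NA,81:NC]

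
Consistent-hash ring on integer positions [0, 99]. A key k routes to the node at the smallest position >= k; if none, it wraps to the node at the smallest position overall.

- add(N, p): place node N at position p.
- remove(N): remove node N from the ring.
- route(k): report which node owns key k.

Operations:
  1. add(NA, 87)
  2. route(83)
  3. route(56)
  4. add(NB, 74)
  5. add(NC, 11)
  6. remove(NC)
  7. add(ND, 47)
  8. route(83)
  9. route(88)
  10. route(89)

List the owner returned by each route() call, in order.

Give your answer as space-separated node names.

Op 1: add NA@87 -> ring=[87:NA]
Op 2: route key 83: smallest pos >= 83 is 87 -> NA
Op 3: route key 56: smallest pos >= 56 is 87 -> NA
Op 4: add NB@74 -> ring=[74:NB,87:NA]
Op 5: add NC@11 -> ring=[11:NC,74:NB,87:NA]
Op 6: remove NC -> ring=[74:NB,87:NA]
Op 7: add ND@47 -> ring=[47:ND,74:NB,87:NA]
Op 8: route key 83: smallest pos >= 83 is 87 -> NA
Op 9: route key 88: none >= 88, wrap to smallest pos 47 -> ND
Op 10: route key 89: none >= 89, wrap to smallest pos 47 -> ND

Answer: NA NA NA ND ND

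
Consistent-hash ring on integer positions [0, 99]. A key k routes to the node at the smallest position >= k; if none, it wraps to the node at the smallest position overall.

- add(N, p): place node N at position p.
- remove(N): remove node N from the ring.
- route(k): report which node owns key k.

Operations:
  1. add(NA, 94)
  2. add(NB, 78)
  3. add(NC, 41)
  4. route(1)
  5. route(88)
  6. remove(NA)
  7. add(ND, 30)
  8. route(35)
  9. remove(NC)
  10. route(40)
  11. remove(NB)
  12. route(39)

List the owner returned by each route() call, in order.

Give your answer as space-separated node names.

Answer: NC NA NC NB ND

Derivation:
Op 1: add NA@94 -> ring=[94:NA]
Op 2: add NB@78 -> ring=[78:NB,94:NA]
Op 3: add NC@41 -> ring=[41:NC,78:NB,94:NA]
Op 4: route key 1: smallest pos >= 1 is 41 -> NC
Op 5: route key 88: smallest pos >= 88 is 94 -> NA
Op 6: remove NA -> ring=[41:NC,78:NB]
Op 7: add ND@30 -> ring=[30:ND,41:NC,78:NB]
Op 8: route key 35: smallest pos >= 35 is 41 -> NC
Op 9: remove NC -> ring=[30:ND,78:NB]
Op 10: route key 40: smallest pos >= 40 is 78 -> NB
Op 11: remove NB -> ring=[30:ND]
Op 12: route key 39: none >= 39, wrap to smallest pos 30 -> ND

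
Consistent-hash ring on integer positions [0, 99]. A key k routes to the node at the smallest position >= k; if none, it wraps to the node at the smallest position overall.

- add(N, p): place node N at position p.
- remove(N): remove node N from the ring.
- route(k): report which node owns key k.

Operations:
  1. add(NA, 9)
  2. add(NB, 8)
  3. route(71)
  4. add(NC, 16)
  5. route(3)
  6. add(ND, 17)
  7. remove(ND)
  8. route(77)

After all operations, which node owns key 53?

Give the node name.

Op 1: add NA@9 -> ring=[9:NA]
Op 2: add NB@8 -> ring=[8:NB,9:NA]
Op 3: route key 71: none >= 71, wrap to smallest pos 8 -> NB
Op 4: add NC@16 -> ring=[8:NB,9:NA,16:NC]
Op 5: route key 3: smallest pos >= 3 is 8 -> NB
Op 6: add ND@17 -> ring=[8:NB,9:NA,16:NC,17:ND]
Op 7: remove ND -> ring=[8:NB,9:NA,16:NC]
Op 8: route key 77: none >= 77, wrap to smallest pos 8 -> NB
Final route key 53: none >= 53, wrap to smallest pos 8 -> NB

Answer: NB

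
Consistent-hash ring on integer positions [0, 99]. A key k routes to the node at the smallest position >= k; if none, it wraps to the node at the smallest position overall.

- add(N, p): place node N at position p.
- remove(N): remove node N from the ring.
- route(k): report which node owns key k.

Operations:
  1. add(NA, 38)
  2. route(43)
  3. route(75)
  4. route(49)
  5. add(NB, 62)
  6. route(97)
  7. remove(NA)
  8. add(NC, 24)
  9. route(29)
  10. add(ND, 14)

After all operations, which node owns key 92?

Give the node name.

Op 1: add NA@38 -> ring=[38:NA]
Op 2: route key 43: none >= 43, wrap to smallest pos 38 -> NA
Op 3: route key 75: none >= 75, wrap to smallest pos 38 -> NA
Op 4: route key 49: none >= 49, wrap to smallest pos 38 -> NA
Op 5: add NB@62 -> ring=[38:NA,62:NB]
Op 6: route key 97: none >= 97, wrap to smallest pos 38 -> NA
Op 7: remove NA -> ring=[62:NB]
Op 8: add NC@24 -> ring=[24:NC,62:NB]
Op 9: route key 29: smallest pos >= 29 is 62 -> NB
Op 10: add ND@14 -> ring=[14:ND,24:NC,62:NB]
Final route key 92: none >= 92, wrap to smallest pos 14 -> ND

Answer: ND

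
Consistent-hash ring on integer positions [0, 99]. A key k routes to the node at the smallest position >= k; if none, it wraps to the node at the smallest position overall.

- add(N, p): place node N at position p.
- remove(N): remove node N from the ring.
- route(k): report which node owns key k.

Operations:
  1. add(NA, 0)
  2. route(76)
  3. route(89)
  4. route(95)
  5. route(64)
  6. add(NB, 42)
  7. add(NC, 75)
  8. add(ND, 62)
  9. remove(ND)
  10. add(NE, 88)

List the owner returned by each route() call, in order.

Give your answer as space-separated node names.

Op 1: add NA@0 -> ring=[0:NA]
Op 2: route key 76: none >= 76, wrap to smallest pos 0 -> NA
Op 3: route key 89: none >= 89, wrap to smallest pos 0 -> NA
Op 4: route key 95: none >= 95, wrap to smallest pos 0 -> NA
Op 5: route key 64: none >= 64, wrap to smallest pos 0 -> NA
Op 6: add NB@42 -> ring=[0:NA,42:NB]
Op 7: add NC@75 -> ring=[0:NA,42:NB,75:NC]
Op 8: add ND@62 -> ring=[0:NA,42:NB,62:ND,75:NC]
Op 9: remove ND -> ring=[0:NA,42:NB,75:NC]
Op 10: add NE@88 -> ring=[0:NA,42:NB,75:NC,88:NE]

Answer: NA NA NA NA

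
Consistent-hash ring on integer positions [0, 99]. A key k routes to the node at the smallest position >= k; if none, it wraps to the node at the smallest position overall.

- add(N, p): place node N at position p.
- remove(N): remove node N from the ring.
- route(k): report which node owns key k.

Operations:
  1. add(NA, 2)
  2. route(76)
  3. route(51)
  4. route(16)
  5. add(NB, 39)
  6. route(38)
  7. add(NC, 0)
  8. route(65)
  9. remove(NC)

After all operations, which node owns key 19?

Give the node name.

Op 1: add NA@2 -> ring=[2:NA]
Op 2: route key 76: none >= 76, wrap to smallest pos 2 -> NA
Op 3: route key 51: none >= 51, wrap to smallest pos 2 -> NA
Op 4: route key 16: none >= 16, wrap to smallest pos 2 -> NA
Op 5: add NB@39 -> ring=[2:NA,39:NB]
Op 6: route key 38: smallest pos >= 38 is 39 -> NB
Op 7: add NC@0 -> ring=[0:NC,2:NA,39:NB]
Op 8: route key 65: none >= 65, wrap to smallest pos 0 -> NC
Op 9: remove NC -> ring=[2:NA,39:NB]
Final route key 19: smallest pos >= 19 is 39 -> NB

Answer: NB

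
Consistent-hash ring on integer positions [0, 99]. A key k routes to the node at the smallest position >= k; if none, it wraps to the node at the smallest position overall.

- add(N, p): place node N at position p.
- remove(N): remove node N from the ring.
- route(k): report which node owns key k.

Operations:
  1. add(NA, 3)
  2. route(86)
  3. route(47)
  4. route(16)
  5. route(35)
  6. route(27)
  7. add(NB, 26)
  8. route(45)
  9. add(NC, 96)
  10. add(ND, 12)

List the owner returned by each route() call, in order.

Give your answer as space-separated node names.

Op 1: add NA@3 -> ring=[3:NA]
Op 2: route key 86: none >= 86, wrap to smallest pos 3 -> NA
Op 3: route key 47: none >= 47, wrap to smallest pos 3 -> NA
Op 4: route key 16: none >= 16, wrap to smallest pos 3 -> NA
Op 5: route key 35: none >= 35, wrap to smallest pos 3 -> NA
Op 6: route key 27: none >= 27, wrap to smallest pos 3 -> NA
Op 7: add NB@26 -> ring=[3:NA,26:NB]
Op 8: route key 45: none >= 45, wrap to smallest pos 3 -> NA
Op 9: add NC@96 -> ring=[3:NA,26:NB,96:NC]
Op 10: add ND@12 -> ring=[3:NA,12:ND,26:NB,96:NC]

Answer: NA NA NA NA NA NA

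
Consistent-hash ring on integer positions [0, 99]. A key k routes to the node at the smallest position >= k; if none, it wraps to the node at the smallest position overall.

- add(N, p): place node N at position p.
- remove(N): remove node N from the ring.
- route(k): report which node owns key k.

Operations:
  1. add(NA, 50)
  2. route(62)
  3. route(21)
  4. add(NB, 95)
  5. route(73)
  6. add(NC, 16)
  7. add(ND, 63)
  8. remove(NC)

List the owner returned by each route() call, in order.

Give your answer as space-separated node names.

Op 1: add NA@50 -> ring=[50:NA]
Op 2: route key 62: none >= 62, wrap to smallest pos 50 -> NA
Op 3: route key 21: smallest pos >= 21 is 50 -> NA
Op 4: add NB@95 -> ring=[50:NA,95:NB]
Op 5: route key 73: smallest pos >= 73 is 95 -> NB
Op 6: add NC@16 -> ring=[16:NC,50:NA,95:NB]
Op 7: add ND@63 -> ring=[16:NC,50:NA,63:ND,95:NB]
Op 8: remove NC -> ring=[50:NA,63:ND,95:NB]

Answer: NA NA NB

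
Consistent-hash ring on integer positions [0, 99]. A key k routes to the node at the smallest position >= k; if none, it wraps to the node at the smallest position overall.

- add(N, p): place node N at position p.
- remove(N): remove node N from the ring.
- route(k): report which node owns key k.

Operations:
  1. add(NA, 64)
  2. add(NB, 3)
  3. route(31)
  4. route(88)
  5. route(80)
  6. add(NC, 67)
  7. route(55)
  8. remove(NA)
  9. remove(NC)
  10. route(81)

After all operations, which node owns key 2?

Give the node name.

Answer: NB

Derivation:
Op 1: add NA@64 -> ring=[64:NA]
Op 2: add NB@3 -> ring=[3:NB,64:NA]
Op 3: route key 31: smallest pos >= 31 is 64 -> NA
Op 4: route key 88: none >= 88, wrap to smallest pos 3 -> NB
Op 5: route key 80: none >= 80, wrap to smallest pos 3 -> NB
Op 6: add NC@67 -> ring=[3:NB,64:NA,67:NC]
Op 7: route key 55: smallest pos >= 55 is 64 -> NA
Op 8: remove NA -> ring=[3:NB,67:NC]
Op 9: remove NC -> ring=[3:NB]
Op 10: route key 81: none >= 81, wrap to smallest pos 3 -> NB
Final route key 2: smallest pos >= 2 is 3 -> NB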